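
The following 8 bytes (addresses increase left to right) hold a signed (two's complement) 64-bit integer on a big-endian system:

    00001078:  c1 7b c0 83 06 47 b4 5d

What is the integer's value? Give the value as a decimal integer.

Big-endian: lowest address holds the most-significant byte.
The bytes are already most-significant first: 0xC17BC0830647B45D.
Top bit is set, so as a signed 64-bit value this is 0xC17BC0830647B45D − 2^64 = -4504795333275437987.

-4504795333275437987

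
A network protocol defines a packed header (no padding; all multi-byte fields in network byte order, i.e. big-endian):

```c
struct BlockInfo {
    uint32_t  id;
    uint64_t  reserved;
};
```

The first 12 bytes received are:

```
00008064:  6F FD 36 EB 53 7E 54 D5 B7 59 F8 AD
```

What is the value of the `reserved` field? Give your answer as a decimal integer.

6016339429094455469

`reserved` follows `id` (4 bytes), so it starts at byte offset 4 and occupies 8 bytes.
Bytes at offsets 4..11: 53 7E 54 D5 B7 59 F8 AD.
In big-endian order the high byte comes first in memory.
The bytes are already most-significant first: 0x537E54D5B759F8AD.
0x537E54D5B759F8AD = 6016339429094455469.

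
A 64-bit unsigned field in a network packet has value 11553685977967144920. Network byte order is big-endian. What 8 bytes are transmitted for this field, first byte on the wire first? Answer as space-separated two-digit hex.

11553685977967144920 in hexadecimal, padded to 64 bits, is 0xA056F02ED324AFD8.
Split into bytes (most-significant first): A0 56 F0 2E D3 24 AF D8.
Big-endian: lowest address holds the most-significant byte.
So the memory order matches the most-significant-first order: A0 56 F0 2E D3 24 AF D8.

A0 56 F0 2E D3 24 AF D8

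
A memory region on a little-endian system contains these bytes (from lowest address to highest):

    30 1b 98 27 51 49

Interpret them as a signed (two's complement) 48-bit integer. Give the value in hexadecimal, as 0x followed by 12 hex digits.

0x495127981B30

Little-endian: lowest address holds the least-significant byte.
Reassemble most-significant byte first: 49 51 27 98 1B 30 → 0x495127981B30.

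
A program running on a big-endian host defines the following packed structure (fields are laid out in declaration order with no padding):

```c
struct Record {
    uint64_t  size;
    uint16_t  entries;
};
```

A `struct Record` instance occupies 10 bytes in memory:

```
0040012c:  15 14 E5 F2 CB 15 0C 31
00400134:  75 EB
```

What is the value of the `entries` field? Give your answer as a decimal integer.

30187

`entries` follows `size` (8 bytes), so it starts at byte offset 8 and occupies 2 bytes.
Bytes at offsets 8..9: 75 EB.
Big-endian stores the most-significant byte at the lowest address.
The bytes are already most-significant first: 0x75EB.
0x75EB = 30187.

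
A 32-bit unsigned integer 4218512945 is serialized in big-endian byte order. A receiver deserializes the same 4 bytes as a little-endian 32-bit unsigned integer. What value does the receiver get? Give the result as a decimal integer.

828797435

4218512945 in 32-bit hexadecimal is 0xFB716631.
Stored big-endian, the bytes at ascending addresses are FB 71 66 31.
Read back as little-endian, the first byte is least significant, giving 0x316671FB.
0x316671FB = 828797435.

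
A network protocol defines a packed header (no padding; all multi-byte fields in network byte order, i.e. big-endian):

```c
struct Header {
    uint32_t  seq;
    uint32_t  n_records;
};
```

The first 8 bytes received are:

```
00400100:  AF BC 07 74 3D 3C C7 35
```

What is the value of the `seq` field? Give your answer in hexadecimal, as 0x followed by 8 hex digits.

0xAFBC0774

`seq` is the first field, at byte offset 0, occupying 4 bytes.
Bytes at offsets 0..3: AF BC 07 74.
Big-endian: lowest address holds the most-significant byte.
The bytes are already most-significant first: 0xAFBC0774.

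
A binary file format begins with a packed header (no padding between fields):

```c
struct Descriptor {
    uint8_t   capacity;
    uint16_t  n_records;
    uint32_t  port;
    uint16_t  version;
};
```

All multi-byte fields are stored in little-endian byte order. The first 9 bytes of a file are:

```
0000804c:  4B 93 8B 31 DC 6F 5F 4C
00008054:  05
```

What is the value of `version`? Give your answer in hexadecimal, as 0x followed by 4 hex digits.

0x054C

`version` follows `capacity` (1 B), `n_records` (2 B), `port` (4 B), so it starts at offset 1 + 2 + 4 = 7 and occupies 2 bytes.
Bytes at offsets 7..8: 4C 05.
Little-endian stores the least-significant byte at the lowest address.
Reassemble most-significant byte first: 05 4C → 0x054C.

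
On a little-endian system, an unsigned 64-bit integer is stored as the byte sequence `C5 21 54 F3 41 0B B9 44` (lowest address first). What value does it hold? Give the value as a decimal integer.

Little-endian: lowest address holds the least-significant byte.
Reassemble most-significant byte first: 44 B9 0B 41 F3 54 21 C5 → 0x44B90B41F35421C5.
0x44B90B41F35421C5 = 4952001643153727941.

4952001643153727941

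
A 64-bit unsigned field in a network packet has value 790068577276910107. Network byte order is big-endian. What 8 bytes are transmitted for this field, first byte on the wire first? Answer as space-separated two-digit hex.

0A F6 E3 2F 60 C9 DA 1B

790068577276910107 in hexadecimal, padded to 64 bits, is 0x0AF6E32F60C9DA1B.
Split into bytes (most-significant first): 0A F6 E3 2F 60 C9 DA 1B.
Big-endian: lowest address holds the most-significant byte.
So the memory order matches the most-significant-first order: 0A F6 E3 2F 60 C9 DA 1B.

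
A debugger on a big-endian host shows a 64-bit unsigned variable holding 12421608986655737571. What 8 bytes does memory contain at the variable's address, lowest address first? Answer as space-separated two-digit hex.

12421608986655737571 in hexadecimal, padded to 64 bits, is 0xAC626B8F946A46E3.
Split into bytes (most-significant first): AC 62 6B 8F 94 6A 46 E3.
Big-endian: lowest address holds the most-significant byte.
So the memory order matches the most-significant-first order: AC 62 6B 8F 94 6A 46 E3.

AC 62 6B 8F 94 6A 46 E3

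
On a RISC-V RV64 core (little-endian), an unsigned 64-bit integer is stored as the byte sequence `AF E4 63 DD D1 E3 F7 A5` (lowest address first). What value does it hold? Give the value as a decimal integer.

11959277826007622831

Little-endian stores the least-significant byte at the lowest address.
Reassemble most-significant byte first: A5 F7 E3 D1 DD 63 E4 AF → 0xA5F7E3D1DD63E4AF.
0xA5F7E3D1DD63E4AF = 11959277826007622831.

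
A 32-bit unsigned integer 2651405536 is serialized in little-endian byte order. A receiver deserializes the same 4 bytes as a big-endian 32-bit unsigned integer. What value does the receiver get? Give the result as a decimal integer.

3762031006

2651405536 in 32-bit hexadecimal is 0x9E093CE0.
Stored little-endian, the bytes at ascending addresses are E0 3C 09 9E.
Read back as big-endian, the last byte is least significant, giving 0xE03C099E.
0xE03C099E = 3762031006.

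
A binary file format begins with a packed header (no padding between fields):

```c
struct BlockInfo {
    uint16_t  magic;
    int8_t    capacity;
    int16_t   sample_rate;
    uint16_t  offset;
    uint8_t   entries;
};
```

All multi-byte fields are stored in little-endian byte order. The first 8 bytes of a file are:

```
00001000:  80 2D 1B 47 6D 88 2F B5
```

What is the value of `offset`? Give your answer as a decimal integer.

`offset` follows `magic` (2 B), `capacity` (1 B), `sample_rate` (2 B), so it starts at offset 2 + 1 + 2 = 5 and occupies 2 bytes.
Bytes at offsets 5..6: 88 2F.
Little-endian stores the least-significant byte at the lowest address.
Reassemble most-significant byte first: 2F 88 → 0x2F88.
0x2F88 = 12168.

12168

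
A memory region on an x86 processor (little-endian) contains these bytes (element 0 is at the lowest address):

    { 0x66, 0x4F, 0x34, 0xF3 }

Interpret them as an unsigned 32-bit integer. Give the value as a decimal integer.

4080291686

Little-endian: lowest address holds the least-significant byte.
Reassemble most-significant byte first: F3 34 4F 66 → 0xF3344F66.
0xF3344F66 = 4080291686.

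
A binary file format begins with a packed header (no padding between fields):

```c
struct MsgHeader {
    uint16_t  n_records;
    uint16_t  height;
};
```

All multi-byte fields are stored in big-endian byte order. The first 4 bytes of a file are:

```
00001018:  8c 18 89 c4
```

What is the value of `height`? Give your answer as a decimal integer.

`height` follows `n_records` (2 bytes), so it starts at byte offset 2 and occupies 2 bytes.
Bytes at offsets 2..3: 89 C4.
Big-endian stores the most-significant byte at the lowest address.
The bytes are already most-significant first: 0x89C4.
0x89C4 = 35268.

35268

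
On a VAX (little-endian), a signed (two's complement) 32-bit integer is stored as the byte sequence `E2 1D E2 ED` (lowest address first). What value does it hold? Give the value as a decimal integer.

Little-endian: lowest address holds the least-significant byte.
Reassemble most-significant byte first: ED E2 1D E2 → 0xEDE21DE2.
Top bit is set, so as a signed 32-bit value this is 0xEDE21DE2 − 2^32 = -303948318.

-303948318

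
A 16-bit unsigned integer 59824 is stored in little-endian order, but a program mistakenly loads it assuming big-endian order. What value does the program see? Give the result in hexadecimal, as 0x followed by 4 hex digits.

59824 in 16-bit hexadecimal is 0xE9B0.
Stored little-endian, the bytes at ascending addresses are B0 E9.
Read back as big-endian, the last byte is least significant, giving 0xB0E9.

0xB0E9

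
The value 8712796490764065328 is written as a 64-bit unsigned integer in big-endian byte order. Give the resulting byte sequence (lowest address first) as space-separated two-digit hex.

8712796490764065328 in hexadecimal, padded to 64 bits, is 0x78EA123EF8431A30.
Split into bytes (most-significant first): 78 EA 12 3E F8 43 1A 30.
Big-endian stores the most-significant byte at the lowest address.
So the memory order matches the most-significant-first order: 78 EA 12 3E F8 43 1A 30.

78 EA 12 3E F8 43 1A 30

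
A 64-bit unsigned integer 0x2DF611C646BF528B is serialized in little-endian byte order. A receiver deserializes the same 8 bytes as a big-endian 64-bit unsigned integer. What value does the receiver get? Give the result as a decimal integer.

Stored little-endian, the bytes at ascending addresses are 8B 52 BF 46 C6 11 F6 2D.
Read back as big-endian, the last byte is least significant, giving 0x8B52BF46C611F62D.
0x8B52BF46C611F62D = 10039296830053938733.

10039296830053938733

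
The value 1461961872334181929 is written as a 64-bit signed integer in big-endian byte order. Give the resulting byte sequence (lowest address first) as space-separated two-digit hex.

14 49 EE 93 BB A4 D6 29

1461961872334181929 in hexadecimal, padded to 64 bits, is 0x1449EE93BBA4D629.
Split into bytes (most-significant first): 14 49 EE 93 BB A4 D6 29.
In big-endian order the high byte comes first in memory.
So the memory order matches the most-significant-first order: 14 49 EE 93 BB A4 D6 29.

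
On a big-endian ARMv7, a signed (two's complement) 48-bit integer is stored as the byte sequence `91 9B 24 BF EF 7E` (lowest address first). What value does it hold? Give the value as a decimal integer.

In big-endian order the high byte comes first in memory.
The bytes are already most-significant first: 0x919B24BFEF7E.
Top bit is set, so as a signed 48-bit value this is 0x919B24BFEF7E − 2^48 = -121379454193794.

-121379454193794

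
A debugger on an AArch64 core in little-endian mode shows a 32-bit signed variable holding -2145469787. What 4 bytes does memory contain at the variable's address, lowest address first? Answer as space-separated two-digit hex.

Two's complement of -2145469787 in 32 bits: 2145469787 = 0x7FE1455B; invert → 0x801EBAA4; add 1 → 0x801EBAA5.
Split into bytes (most-significant first): 80 1E BA A5.
Little-endian: lowest address holds the least-significant byte.
So at ascending addresses the bytes are A5 BA 1E 80.

A5 BA 1E 80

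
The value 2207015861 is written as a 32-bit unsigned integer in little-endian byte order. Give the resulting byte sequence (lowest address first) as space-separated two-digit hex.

2207015861 in hexadecimal, padded to 32 bits, is 0x838C63B5.
Split into bytes (most-significant first): 83 8C 63 B5.
Little-endian: lowest address holds the least-significant byte.
So at ascending addresses the bytes are B5 63 8C 83.

B5 63 8C 83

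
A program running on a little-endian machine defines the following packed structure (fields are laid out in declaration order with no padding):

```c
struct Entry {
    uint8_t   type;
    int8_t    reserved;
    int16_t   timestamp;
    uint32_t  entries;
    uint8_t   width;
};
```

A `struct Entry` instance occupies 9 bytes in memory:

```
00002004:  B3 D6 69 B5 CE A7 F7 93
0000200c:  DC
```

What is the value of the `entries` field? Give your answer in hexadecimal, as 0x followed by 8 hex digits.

0x93F7A7CE

`entries` follows `type` (1 B), `reserved` (1 B), `timestamp` (2 B), so it starts at offset 1 + 1 + 2 = 4 and occupies 4 bytes.
Bytes at offsets 4..7: CE A7 F7 93.
In little-endian order the low byte comes first in memory.
Reassemble most-significant byte first: 93 F7 A7 CE → 0x93F7A7CE.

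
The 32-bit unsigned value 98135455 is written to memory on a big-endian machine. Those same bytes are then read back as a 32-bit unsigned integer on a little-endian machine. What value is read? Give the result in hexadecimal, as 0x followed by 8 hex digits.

98135455 in 32-bit hexadecimal is 0x05D96D9F.
Stored big-endian, the bytes at ascending addresses are 05 D9 6D 9F.
Read back as little-endian, the first byte is least significant, giving 0x9F6DD905.

0x9F6DD905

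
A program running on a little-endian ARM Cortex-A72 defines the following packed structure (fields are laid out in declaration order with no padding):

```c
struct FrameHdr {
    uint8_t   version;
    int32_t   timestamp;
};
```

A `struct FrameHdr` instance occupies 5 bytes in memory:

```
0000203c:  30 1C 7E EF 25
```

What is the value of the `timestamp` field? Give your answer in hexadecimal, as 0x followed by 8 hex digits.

`timestamp` follows `version` (1 byte), so it starts at byte offset 1 and occupies 4 bytes.
Bytes at offsets 1..4: 1C 7E EF 25.
Little-endian: lowest address holds the least-significant byte.
Reassemble most-significant byte first: 25 EF 7E 1C → 0x25EF7E1C.

0x25EF7E1C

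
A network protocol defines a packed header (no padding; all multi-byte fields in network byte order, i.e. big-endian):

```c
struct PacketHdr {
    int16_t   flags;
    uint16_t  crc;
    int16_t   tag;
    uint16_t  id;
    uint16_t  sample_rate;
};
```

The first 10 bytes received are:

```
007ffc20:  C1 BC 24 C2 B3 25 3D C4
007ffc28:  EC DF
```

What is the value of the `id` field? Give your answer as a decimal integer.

15812

`id` follows `flags` (2 B), `crc` (2 B), `tag` (2 B), so it starts at offset 2 + 2 + 2 = 6 and occupies 2 bytes.
Bytes at offsets 6..7: 3D C4.
In big-endian order the high byte comes first in memory.
The bytes are already most-significant first: 0x3DC4.
0x3DC4 = 15812.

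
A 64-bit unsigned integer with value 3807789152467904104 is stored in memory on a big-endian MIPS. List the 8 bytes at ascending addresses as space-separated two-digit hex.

3807789152467904104 in hexadecimal, padded to 64 bits, is 0x34D7FC0F446F6668.
Split into bytes (most-significant first): 34 D7 FC 0F 44 6F 66 68.
Big-endian: lowest address holds the most-significant byte.
So the memory order matches the most-significant-first order: 34 D7 FC 0F 44 6F 66 68.

34 D7 FC 0F 44 6F 66 68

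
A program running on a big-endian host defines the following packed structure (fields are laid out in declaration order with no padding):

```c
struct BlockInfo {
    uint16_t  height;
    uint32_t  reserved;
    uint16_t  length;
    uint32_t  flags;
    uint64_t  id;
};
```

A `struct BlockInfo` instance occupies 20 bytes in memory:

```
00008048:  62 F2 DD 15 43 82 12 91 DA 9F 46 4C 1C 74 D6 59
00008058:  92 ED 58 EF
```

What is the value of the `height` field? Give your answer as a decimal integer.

25330

`height` is the first field, at byte offset 0, occupying 2 bytes.
Bytes at offsets 0..1: 62 F2.
In big-endian order the high byte comes first in memory.
The bytes are already most-significant first: 0x62F2.
0x62F2 = 25330.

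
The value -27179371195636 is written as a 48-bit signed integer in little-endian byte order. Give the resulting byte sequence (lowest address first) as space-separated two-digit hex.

Two's complement of -27179371195636 in 48 bits: 27179371195636 = 0x18B830C3ECF4; invert → 0xE747CF3C130B; add 1 → 0xE747CF3C130C.
Split into bytes (most-significant first): E7 47 CF 3C 13 0C.
In little-endian order the low byte comes first in memory.
So at ascending addresses the bytes are 0C 13 3C CF 47 E7.

0C 13 3C CF 47 E7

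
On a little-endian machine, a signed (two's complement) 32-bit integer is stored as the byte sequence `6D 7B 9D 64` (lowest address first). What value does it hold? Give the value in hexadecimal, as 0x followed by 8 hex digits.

Little-endian stores the least-significant byte at the lowest address.
Reassemble most-significant byte first: 64 9D 7B 6D → 0x649D7B6D.

0x649D7B6D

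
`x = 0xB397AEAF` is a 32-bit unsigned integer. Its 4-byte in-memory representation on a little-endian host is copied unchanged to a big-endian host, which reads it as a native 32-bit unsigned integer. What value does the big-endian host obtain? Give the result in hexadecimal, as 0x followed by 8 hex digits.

0xAFAE97B3

Stored little-endian, the bytes at ascending addresses are AF AE 97 B3.
Read back as big-endian, the last byte is least significant, giving 0xAFAE97B3.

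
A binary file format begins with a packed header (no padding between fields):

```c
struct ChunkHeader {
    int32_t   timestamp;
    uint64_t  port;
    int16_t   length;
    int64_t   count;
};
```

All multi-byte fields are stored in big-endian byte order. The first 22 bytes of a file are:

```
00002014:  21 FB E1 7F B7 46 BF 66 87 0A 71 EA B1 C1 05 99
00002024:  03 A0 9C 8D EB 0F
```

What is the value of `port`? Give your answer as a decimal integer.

`port` follows `timestamp` (4 bytes), so it starts at byte offset 4 and occupies 8 bytes.
Bytes at offsets 4..11: B7 46 BF 66 87 0A 71 EA.
In big-endian order the high byte comes first in memory.
The bytes are already most-significant first: 0xB746BF66870A71EA.
0xB746BF66870A71EA = 13206453404383736298.

13206453404383736298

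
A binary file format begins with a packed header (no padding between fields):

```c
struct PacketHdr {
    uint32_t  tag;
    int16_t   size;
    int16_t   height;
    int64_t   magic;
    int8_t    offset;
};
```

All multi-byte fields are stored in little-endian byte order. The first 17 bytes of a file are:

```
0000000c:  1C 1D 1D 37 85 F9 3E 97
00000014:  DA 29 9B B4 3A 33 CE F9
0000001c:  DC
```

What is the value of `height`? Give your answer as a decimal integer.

-26818

`height` follows `tag` (4 B), `size` (2 B), so it starts at offset 4 + 2 = 6 and occupies 2 bytes.
Bytes at offsets 6..7: 3E 97.
In little-endian order the low byte comes first in memory.
Reassemble most-significant byte first: 97 3E → 0x973E.
Top bit is set, so as a signed 16-bit value this is 0x973E − 2^16 = -26818.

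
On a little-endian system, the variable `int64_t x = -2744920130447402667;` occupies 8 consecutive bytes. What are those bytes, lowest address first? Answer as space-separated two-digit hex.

55 19 DD 3F AF 15 E8 D9

Two's complement of -2744920130447402667 in 64 bits: 2744920130447402667 = 0x2617EA50C022E6AB; invert → 0xD9E815AF3FDD1954; add 1 → 0xD9E815AF3FDD1955.
Split into bytes (most-significant first): D9 E8 15 AF 3F DD 19 55.
Little-endian: lowest address holds the least-significant byte.
So at ascending addresses the bytes are 55 19 DD 3F AF 15 E8 D9.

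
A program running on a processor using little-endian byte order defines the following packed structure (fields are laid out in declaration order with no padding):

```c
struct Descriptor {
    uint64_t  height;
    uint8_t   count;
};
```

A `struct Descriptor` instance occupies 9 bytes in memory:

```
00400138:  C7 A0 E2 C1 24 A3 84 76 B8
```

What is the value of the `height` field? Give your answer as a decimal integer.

`height` is the first field, at byte offset 0, occupying 8 bytes.
Bytes at offsets 0..7: C7 A0 E2 C1 24 A3 84 76.
In little-endian order the low byte comes first in memory.
Reassemble most-significant byte first: 76 84 A3 24 C1 E2 A0 C7 → 0x7684A324C1E2A0C7.
0x7684A324C1E2A0C7 = 8540130171668308167.

8540130171668308167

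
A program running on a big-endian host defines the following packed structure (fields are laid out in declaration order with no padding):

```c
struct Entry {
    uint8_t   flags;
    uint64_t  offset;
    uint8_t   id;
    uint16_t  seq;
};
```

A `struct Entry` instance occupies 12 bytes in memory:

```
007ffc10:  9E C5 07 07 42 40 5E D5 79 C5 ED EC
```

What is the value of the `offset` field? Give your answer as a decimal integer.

14197324331437970809

`offset` follows `flags` (1 byte), so it starts at byte offset 1 and occupies 8 bytes.
Bytes at offsets 1..8: C5 07 07 42 40 5E D5 79.
Big-endian stores the most-significant byte at the lowest address.
The bytes are already most-significant first: 0xC5070742405ED579.
0xC5070742405ED579 = 14197324331437970809.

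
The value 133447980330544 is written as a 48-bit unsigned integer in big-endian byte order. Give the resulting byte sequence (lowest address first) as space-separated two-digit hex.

79 5E C7 76 AE 30

133447980330544 in hexadecimal, padded to 48 bits, is 0x795EC776AE30.
Split into bytes (most-significant first): 79 5E C7 76 AE 30.
Big-endian stores the most-significant byte at the lowest address.
So the memory order matches the most-significant-first order: 79 5E C7 76 AE 30.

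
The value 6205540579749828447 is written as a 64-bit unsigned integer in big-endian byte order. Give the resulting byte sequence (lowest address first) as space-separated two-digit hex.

6205540579749828447 in hexadecimal, padded to 64 bits, is 0x561E82476742975F.
Split into bytes (most-significant first): 56 1E 82 47 67 42 97 5F.
Big-endian: lowest address holds the most-significant byte.
So the memory order matches the most-significant-first order: 56 1E 82 47 67 42 97 5F.

56 1E 82 47 67 42 97 5F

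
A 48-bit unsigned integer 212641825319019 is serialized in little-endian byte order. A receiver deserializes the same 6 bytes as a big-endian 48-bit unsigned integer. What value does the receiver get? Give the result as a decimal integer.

212641825319019 in 48-bit hexadecimal is 0xC1658876686B.
Stored little-endian, the bytes at ascending addresses are 6B 68 76 88 65 C1.
Read back as big-endian, the last byte is least significant, giving 0x6B68768865C1.
0x6B68768865C1 = 118096409421249.

118096409421249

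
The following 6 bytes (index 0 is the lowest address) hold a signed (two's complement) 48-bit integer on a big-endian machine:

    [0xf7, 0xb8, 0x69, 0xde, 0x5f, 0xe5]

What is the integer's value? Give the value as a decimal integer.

-9103554486299

Big-endian: lowest address holds the most-significant byte.
The bytes are already most-significant first: 0xF7B869DE5FE5.
Top bit is set, so as a signed 48-bit value this is 0xF7B869DE5FE5 − 2^48 = -9103554486299.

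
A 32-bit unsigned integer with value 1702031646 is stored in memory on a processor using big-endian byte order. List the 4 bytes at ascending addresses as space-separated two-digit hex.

1702031646 in hexadecimal, padded to 32 bits, is 0x6572F11E.
Split into bytes (most-significant first): 65 72 F1 1E.
Big-endian stores the most-significant byte at the lowest address.
So the memory order matches the most-significant-first order: 65 72 F1 1E.

65 72 F1 1E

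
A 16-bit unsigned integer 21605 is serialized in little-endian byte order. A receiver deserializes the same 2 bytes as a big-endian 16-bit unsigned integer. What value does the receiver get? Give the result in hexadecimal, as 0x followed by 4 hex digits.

21605 in 16-bit hexadecimal is 0x5465.
Stored little-endian, the bytes at ascending addresses are 65 54.
Read back as big-endian, the last byte is least significant, giving 0x6554.

0x6554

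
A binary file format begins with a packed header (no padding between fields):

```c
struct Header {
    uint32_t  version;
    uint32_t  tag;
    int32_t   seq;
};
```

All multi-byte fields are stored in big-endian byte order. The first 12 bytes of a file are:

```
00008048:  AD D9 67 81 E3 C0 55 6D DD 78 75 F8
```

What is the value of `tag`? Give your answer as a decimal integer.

3821032813

`tag` follows `version` (4 bytes), so it starts at byte offset 4 and occupies 4 bytes.
Bytes at offsets 4..7: E3 C0 55 6D.
Big-endian: lowest address holds the most-significant byte.
The bytes are already most-significant first: 0xE3C0556D.
0xE3C0556D = 3821032813.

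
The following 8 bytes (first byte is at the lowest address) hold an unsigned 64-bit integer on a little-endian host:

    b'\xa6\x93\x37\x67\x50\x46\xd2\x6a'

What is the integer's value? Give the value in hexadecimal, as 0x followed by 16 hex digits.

Little-endian: lowest address holds the least-significant byte.
Reassemble most-significant byte first: 6A D2 46 50 67 37 93 A6 → 0x6AD24650673793A6.

0x6AD24650673793A6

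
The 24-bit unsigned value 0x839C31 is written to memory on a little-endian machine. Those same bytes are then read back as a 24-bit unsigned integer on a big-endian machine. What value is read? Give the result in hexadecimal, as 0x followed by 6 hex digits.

0x319C83

Stored little-endian, the bytes at ascending addresses are 31 9C 83.
Read back as big-endian, the last byte is least significant, giving 0x319C83.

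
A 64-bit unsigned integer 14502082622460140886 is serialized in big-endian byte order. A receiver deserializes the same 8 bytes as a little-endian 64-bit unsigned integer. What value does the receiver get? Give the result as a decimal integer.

6205144789529084361

14502082622460140886 in 64-bit hexadecimal is 0xC941BF4F4F1A1D56.
Stored big-endian, the bytes at ascending addresses are C9 41 BF 4F 4F 1A 1D 56.
Read back as little-endian, the first byte is least significant, giving 0x561D1A4F4FBF41C9.
0x561D1A4F4FBF41C9 = 6205144789529084361.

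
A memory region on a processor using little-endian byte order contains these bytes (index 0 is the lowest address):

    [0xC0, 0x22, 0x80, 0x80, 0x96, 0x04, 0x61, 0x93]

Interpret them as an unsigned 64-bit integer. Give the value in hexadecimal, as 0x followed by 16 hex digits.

In little-endian order the low byte comes first in memory.
Reassemble most-significant byte first: 93 61 04 96 80 80 22 C0 → 0x93610496808022C0.

0x93610496808022C0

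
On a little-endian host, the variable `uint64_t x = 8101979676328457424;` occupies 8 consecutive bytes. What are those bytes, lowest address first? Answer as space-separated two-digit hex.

D0 F4 FD E8 96 03 70 70

8101979676328457424 in hexadecimal, padded to 64 bits, is 0x70700396E8FDF4D0.
Split into bytes (most-significant first): 70 70 03 96 E8 FD F4 D0.
Little-endian: lowest address holds the least-significant byte.
So at ascending addresses the bytes are D0 F4 FD E8 96 03 70 70.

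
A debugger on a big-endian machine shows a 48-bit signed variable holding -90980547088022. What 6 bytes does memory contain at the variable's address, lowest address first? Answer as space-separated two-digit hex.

Two's complement of -90980547088022 in 48 bits: 90980547088022 = 0x52BF0F30CE96; invert → 0xAD40F0CF3169; add 1 → 0xAD40F0CF316A.
Split into bytes (most-significant first): AD 40 F0 CF 31 6A.
Big-endian: lowest address holds the most-significant byte.
So the memory order matches the most-significant-first order: AD 40 F0 CF 31 6A.

AD 40 F0 CF 31 6A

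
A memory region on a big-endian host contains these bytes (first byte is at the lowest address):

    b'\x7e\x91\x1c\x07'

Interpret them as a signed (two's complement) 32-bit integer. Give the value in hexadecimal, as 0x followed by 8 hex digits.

Big-endian: lowest address holds the most-significant byte.
The bytes are already most-significant first: 0x7E911C07.

0x7E911C07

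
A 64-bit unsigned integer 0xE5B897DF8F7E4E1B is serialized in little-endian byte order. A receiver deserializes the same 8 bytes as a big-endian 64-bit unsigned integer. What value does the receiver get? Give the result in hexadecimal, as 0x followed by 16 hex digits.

0x1B4E7E8FDF97B8E5

Stored little-endian, the bytes at ascending addresses are 1B 4E 7E 8F DF 97 B8 E5.
Read back as big-endian, the last byte is least significant, giving 0x1B4E7E8FDF97B8E5.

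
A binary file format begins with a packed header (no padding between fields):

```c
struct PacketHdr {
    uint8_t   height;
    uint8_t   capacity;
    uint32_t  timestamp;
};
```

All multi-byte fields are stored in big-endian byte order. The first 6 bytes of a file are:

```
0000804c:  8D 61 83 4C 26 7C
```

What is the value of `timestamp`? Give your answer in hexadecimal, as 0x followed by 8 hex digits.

0x834C267C

`timestamp` follows `height` (1 B), `capacity` (1 B), so it starts at offset 1 + 1 = 2 and occupies 4 bytes.
Bytes at offsets 2..5: 83 4C 26 7C.
In big-endian order the high byte comes first in memory.
The bytes are already most-significant first: 0x834C267C.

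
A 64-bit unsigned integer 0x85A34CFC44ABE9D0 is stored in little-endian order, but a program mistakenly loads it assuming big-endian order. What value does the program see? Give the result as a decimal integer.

Stored little-endian, the bytes at ascending addresses are D0 E9 AB 44 FC 4C A3 85.
Read back as big-endian, the last byte is least significant, giving 0xD0E9AB44FC4CA385.
0xD0E9AB44FC4CA385 = 15053751542241600389.

15053751542241600389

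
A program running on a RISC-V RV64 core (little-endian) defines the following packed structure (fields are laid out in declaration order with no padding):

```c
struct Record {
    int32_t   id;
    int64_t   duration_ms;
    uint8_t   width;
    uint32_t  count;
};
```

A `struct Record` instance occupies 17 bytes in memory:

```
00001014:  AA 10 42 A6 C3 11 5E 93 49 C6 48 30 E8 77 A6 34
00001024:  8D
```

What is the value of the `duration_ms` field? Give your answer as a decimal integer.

3479248731451036099

`duration_ms` follows `id` (4 bytes), so it starts at byte offset 4 and occupies 8 bytes.
Bytes at offsets 4..11: C3 11 5E 93 49 C6 48 30.
Little-endian: lowest address holds the least-significant byte.
Reassemble most-significant byte first: 30 48 C6 49 93 5E 11 C3 → 0x3048C649935E11C3.
0x3048C649935E11C3 = 3479248731451036099.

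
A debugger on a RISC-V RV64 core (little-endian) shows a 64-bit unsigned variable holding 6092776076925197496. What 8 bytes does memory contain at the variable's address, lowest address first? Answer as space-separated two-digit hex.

B8 DC 1F A1 8F E3 8D 54

6092776076925197496 in hexadecimal, padded to 64 bits, is 0x548DE38FA11FDCB8.
Split into bytes (most-significant first): 54 8D E3 8F A1 1F DC B8.
Little-endian stores the least-significant byte at the lowest address.
So at ascending addresses the bytes are B8 DC 1F A1 8F E3 8D 54.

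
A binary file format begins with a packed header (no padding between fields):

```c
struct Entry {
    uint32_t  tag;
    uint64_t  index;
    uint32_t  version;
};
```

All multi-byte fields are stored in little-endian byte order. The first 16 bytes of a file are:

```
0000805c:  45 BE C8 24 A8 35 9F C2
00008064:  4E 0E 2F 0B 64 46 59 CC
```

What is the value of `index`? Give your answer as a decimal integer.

`index` follows `tag` (4 bytes), so it starts at byte offset 4 and occupies 8 bytes.
Bytes at offsets 4..11: A8 35 9F C2 4E 0E 2F 0B.
Little-endian stores the least-significant byte at the lowest address.
Reassemble most-significant byte first: 0B 2F 0E 4E C2 9F 35 A8 → 0x0B2F0E4EC29F35A8.
0x0B2F0E4EC29F35A8 = 805878589758059944.

805878589758059944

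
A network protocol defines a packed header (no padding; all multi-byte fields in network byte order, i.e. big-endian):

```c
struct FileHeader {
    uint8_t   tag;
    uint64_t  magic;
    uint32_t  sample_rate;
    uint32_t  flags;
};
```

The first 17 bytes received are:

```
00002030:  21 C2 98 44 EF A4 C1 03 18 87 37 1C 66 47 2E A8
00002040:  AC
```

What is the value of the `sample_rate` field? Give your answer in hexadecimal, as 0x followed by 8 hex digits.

`sample_rate` follows `tag` (1 B), `magic` (8 B), so it starts at offset 1 + 8 = 9 and occupies 4 bytes.
Bytes at offsets 9..12: 87 37 1C 66.
Big-endian: lowest address holds the most-significant byte.
The bytes are already most-significant first: 0x87371C66.

0x87371C66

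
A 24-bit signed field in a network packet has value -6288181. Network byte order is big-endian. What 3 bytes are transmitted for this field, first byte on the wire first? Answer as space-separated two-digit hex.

A0 0C CB

Two's complement of -6288181 in 24 bits: 6288181 = 0x5FF335; invert → 0xA00CCA; add 1 → 0xA00CCB.
Split into bytes (most-significant first): A0 0C CB.
Big-endian: lowest address holds the most-significant byte.
So the memory order matches the most-significant-first order: A0 0C CB.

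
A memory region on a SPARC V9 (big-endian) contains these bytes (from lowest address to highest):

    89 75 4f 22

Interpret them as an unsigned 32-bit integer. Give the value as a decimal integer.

2306166562

Big-endian: lowest address holds the most-significant byte.
The bytes are already most-significant first: 0x89754F22.
0x89754F22 = 2306166562.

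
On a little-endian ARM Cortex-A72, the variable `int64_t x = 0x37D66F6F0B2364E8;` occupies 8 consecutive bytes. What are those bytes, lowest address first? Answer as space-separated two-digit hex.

Split into bytes (most-significant first): 37 D6 6F 6F 0B 23 64 E8.
Little-endian stores the least-significant byte at the lowest address.
So at ascending addresses the bytes are E8 64 23 0B 6F 6F D6 37.

E8 64 23 0B 6F 6F D6 37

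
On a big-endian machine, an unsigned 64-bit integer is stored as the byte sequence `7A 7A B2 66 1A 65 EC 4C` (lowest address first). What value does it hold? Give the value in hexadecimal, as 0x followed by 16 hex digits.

In big-endian order the high byte comes first in memory.
The bytes are already most-significant first: 0x7A7AB2661A65EC4C.

0x7A7AB2661A65EC4C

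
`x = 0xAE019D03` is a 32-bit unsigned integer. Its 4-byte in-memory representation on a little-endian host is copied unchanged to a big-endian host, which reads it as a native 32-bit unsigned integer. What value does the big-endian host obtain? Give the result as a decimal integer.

Stored little-endian, the bytes at ascending addresses are 03 9D 01 AE.
Read back as big-endian, the last byte is least significant, giving 0x039D01AE.
0x039D01AE = 60621230.

60621230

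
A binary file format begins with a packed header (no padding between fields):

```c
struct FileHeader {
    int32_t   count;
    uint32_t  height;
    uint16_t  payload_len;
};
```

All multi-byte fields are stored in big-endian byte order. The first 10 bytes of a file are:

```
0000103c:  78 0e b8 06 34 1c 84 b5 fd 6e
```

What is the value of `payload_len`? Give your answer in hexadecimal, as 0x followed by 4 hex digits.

`payload_len` follows `count` (4 B), `height` (4 B), so it starts at offset 4 + 4 = 8 and occupies 2 bytes.
Bytes at offsets 8..9: FD 6E.
In big-endian order the high byte comes first in memory.
The bytes are already most-significant first: 0xFD6E.

0xFD6E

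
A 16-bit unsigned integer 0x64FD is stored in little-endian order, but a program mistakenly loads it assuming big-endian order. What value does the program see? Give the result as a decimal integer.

Stored little-endian, the bytes at ascending addresses are FD 64.
Read back as big-endian, the last byte is least significant, giving 0xFD64.
0xFD64 = 64868.

64868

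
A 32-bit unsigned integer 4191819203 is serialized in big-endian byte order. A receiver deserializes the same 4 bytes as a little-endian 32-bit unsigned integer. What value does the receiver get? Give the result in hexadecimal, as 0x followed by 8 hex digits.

4191819203 in 32-bit hexadecimal is 0xF9DA15C3.
Stored big-endian, the bytes at ascending addresses are F9 DA 15 C3.
Read back as little-endian, the first byte is least significant, giving 0xC315DAF9.

0xC315DAF9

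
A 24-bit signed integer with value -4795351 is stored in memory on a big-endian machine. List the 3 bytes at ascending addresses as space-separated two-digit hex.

Two's complement of -4795351 in 24 bits: 4795351 = 0x492BD7; invert → 0xB6D428; add 1 → 0xB6D429.
Split into bytes (most-significant first): B6 D4 29.
Big-endian stores the most-significant byte at the lowest address.
So the memory order matches the most-significant-first order: B6 D4 29.

B6 D4 29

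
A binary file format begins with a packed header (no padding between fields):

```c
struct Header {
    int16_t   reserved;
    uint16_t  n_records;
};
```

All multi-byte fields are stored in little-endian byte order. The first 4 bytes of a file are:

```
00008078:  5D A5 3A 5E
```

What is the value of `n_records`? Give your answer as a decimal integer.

`n_records` follows `reserved` (2 bytes), so it starts at byte offset 2 and occupies 2 bytes.
Bytes at offsets 2..3: 3A 5E.
Little-endian: lowest address holds the least-significant byte.
Reassemble most-significant byte first: 5E 3A → 0x5E3A.
0x5E3A = 24122.

24122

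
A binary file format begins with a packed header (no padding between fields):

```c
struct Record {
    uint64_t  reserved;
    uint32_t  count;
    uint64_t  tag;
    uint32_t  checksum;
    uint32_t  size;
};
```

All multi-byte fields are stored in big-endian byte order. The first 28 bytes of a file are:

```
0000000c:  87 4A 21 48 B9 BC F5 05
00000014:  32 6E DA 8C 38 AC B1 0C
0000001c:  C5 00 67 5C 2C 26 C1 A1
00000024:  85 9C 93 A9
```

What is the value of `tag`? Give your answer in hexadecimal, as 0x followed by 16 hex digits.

0x38ACB10CC500675C

`tag` follows `reserved` (8 B), `count` (4 B), so it starts at offset 8 + 4 = 12 and occupies 8 bytes.
Bytes at offsets 12..19: 38 AC B1 0C C5 00 67 5C.
Big-endian stores the most-significant byte at the lowest address.
The bytes are already most-significant first: 0x38ACB10CC500675C.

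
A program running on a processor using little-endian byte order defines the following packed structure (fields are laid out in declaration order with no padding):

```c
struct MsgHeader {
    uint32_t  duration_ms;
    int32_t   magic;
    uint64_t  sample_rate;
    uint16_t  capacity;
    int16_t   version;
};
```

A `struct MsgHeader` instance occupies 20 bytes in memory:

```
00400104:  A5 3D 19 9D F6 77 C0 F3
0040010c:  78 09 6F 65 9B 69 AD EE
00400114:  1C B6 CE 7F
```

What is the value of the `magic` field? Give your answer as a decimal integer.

-205490186

`magic` follows `duration_ms` (4 bytes), so it starts at byte offset 4 and occupies 4 bytes.
Bytes at offsets 4..7: F6 77 C0 F3.
Little-endian: lowest address holds the least-significant byte.
Reassemble most-significant byte first: F3 C0 77 F6 → 0xF3C077F6.
Top bit is set, so as a signed 32-bit value this is 0xF3C077F6 − 2^32 = -205490186.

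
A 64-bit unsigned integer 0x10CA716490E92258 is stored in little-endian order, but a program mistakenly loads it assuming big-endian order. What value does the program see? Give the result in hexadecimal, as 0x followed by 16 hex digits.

0x5822E9906471CA10

Stored little-endian, the bytes at ascending addresses are 58 22 E9 90 64 71 CA 10.
Read back as big-endian, the last byte is least significant, giving 0x5822E9906471CA10.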